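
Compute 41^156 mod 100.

Square-and-reduce mod 100: 41^1≡41, 41^2≡81, 41^4≡61, 41^8≡21, 41^16≡41, 41^32≡81, 41^64≡61, 41^128≡21.
Since 156 = 4 + 8 + 16 + 128 in binary, 41^156 ≡ 61·21·41·21 ≡ 41 (mod 100).

41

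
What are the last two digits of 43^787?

07

Successive squares of 43 mod 100: 43^1≡43, 43^2≡49, 43^4≡1, 43^8≡1, 43^16≡1, 43^32≡1, 43^64≡1, 43^128≡1, 43^256≡1, 43^512≡1.
787 = 1 + 2 + 16 + 256 + 512, so 43^787 ≡ 43·49·1·1·1 ≡ 7 (mod 100).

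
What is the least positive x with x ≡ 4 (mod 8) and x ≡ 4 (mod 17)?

x ≡ 4 (mod 8) gives x ∈ {4}.
The first of these with x mod 17 = 4 is 4.

4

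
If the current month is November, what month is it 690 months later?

May

690 mod 12 = 6 (since 57·12 = 684).
November + 6 months → May.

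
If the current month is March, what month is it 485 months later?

485 mod 12 = 5 (since 40·12 = 480).
March + 5 months → August.

August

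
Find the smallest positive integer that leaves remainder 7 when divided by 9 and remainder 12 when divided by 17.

x ≡ 7 (mod 9) gives x ∈ {7, 16, 25, 34, 43, 52, 61, 70, …}.
The first of these with x mod 17 = 12 is 97.

97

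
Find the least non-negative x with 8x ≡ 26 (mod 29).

25

8⁻¹ ≡ 11 (mod 29) because 8·11 = 88 = 3·29 + 1.
So x ≡ 11·26 = 286 ≡ 25 (mod 29).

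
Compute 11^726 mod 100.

By repeated squaring mod 100: 11^1≡11, 11^2≡21, 11^4≡41, 11^8≡81, 11^16≡61, 11^32≡21, 11^64≡41, 11^128≡81, 11^256≡61, 11^512≡21.
Since 726 = 2 + 4 + 16 + 64 + 128 + 512 in binary, 11^726 ≡ 21·41·61·41·81·21 ≡ 61 (mod 100).

61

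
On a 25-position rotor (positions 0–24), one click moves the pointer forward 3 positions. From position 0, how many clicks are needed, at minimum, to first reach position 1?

3·17 = 51 = 2·25 + 1, so 3⁻¹ ≡ 17 (mod 25).

17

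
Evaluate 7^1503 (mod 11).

2

Successive squares of 7 mod 11: 7^1≡7, 7^2≡5, 7^4≡3, 7^8≡9, 7^16≡4, 7^32≡5, 7^64≡3, 7^128≡9, 7^256≡4, 7^512≡5, 7^1024≡3.
1503 = 1 + 2 + 4 + 8 + 16 + 64 + 128 + 256 + 1024, so 7^1503 ≡ 7·5·3·9·4·3·9·4·3 ≡ 2 (mod 11).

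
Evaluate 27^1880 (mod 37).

26

Square-and-reduce mod 37: 27^1≡27, 27^2≡26, 27^4≡10, 27^8≡26, 27^16≡10, 27^32≡26, 27^64≡10, 27^128≡26, 27^256≡10, 27^512≡26, 27^1024≡10.
1880 = 8 + 16 + 64 + 256 + 512 + 1024, so 27^1880 ≡ 26·10·10·10·26·10 ≡ 26 (mod 37).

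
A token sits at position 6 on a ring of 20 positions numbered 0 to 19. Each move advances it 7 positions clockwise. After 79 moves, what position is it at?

19

79·7 = 553.
553 mod 20 = 13 (since 27·20 = 540).
(6 + 13) mod 20 = 19.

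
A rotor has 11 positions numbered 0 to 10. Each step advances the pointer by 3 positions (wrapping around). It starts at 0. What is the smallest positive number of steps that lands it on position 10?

7

3⁻¹ ≡ 4 (mod 11) because 3·4 = 12 = 1·11 + 1.
So x ≡ 4·10 = 40 ≡ 7 (mod 11).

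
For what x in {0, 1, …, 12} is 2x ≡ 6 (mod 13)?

3

The inverse of 2 mod 13 is 7 (since 2·7 = 14 ≡ 1).
So x ≡ 7·6 = 42 ≡ 3 (mod 13).
Check: 2·3 = 6 = 0·13 + 6.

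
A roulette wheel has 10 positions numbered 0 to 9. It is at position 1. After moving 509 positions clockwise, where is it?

0

Dividing 509 by 10 gives quotient 50 and remainder 9.
(1 + 9) mod 10 = 0.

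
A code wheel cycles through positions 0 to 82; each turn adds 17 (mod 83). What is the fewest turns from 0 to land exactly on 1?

17·44 = 748 = 9·83 + 1, so 17⁻¹ ≡ 44 (mod 83).

44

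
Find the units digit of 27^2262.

9

The units digit of 27^n cycles with period 4: 7, 9, 3, 1, …
2262 leaves remainder 2 on division by 4, so 27^2262 ends in 9.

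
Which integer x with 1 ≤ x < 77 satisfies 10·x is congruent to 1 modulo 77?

54

10·54 = 540 = 7·77 + 1, so 10⁻¹ ≡ 54 (mod 77).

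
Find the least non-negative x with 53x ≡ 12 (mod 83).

53⁻¹ ≡ 47 (mod 83) because 53·47 = 2491 = 30·83 + 1.
Multiplying both sides by 47: x ≡ 47·12 = 564 ≡ 66 (mod 83).

66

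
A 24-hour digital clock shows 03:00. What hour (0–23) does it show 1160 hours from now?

11

1160 = 48·24 + 8, so 1160 mod 24 = 8.
(3 + 8) mod 24 = 11.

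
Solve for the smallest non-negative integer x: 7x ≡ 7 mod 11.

1

The inverse of 7 mod 11 is 8 (since 7·8 = 56 ≡ 1).
Multiplying both sides by 8: x ≡ 8·7 = 56 ≡ 1 (mod 11).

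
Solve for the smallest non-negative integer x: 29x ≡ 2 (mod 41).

29⁻¹ ≡ 17 (mod 41) because 29·17 = 493 = 12·41 + 1.
So x ≡ 17·2 = 34 ≡ 34 (mod 41).

34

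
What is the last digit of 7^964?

The units digit of 7^n cycles with period 4: 7, 9, 3, 1, …
964 leaves remainder 0 on division by 4, so 7^964 ends in 1.

1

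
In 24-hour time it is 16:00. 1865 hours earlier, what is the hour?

1865 = 77·24 + 17, so 1865 mod 24 = 17.
(16 − 17) mod 24 = 23.

23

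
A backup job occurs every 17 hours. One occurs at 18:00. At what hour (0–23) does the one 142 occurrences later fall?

8

142·17 = 2414.
Dividing 2414 by 24 gives quotient 100 and remainder 14.
(18 + 14) mod 24 = 8.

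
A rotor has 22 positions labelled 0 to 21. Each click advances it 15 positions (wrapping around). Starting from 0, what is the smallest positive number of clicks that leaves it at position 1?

3

22 = 1·15 + 7
15 = 2·7 + 1
7 = 7·1 + 0
Back-substituting gives 15·3 ≡ 1 (mod 22).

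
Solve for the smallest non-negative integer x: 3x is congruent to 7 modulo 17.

3⁻¹ ≡ 6 (mod 17) because 3·6 = 18 = 1·17 + 1.
So x ≡ 6·7 = 42 ≡ 8 (mod 17).

8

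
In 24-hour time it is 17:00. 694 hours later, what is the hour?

15

Dividing 694 by 24 gives quotient 28 and remainder 22.
(17 + 22) mod 24 = 15.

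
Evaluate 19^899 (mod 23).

14

Square-and-reduce mod 23: 19^1≡19, 19^2≡16, 19^4≡3, 19^8≡9, 19^16≡12, 19^32≡6, 19^64≡13, 19^128≡8, 19^256≡18, 19^512≡2.
899 = 1 + 2 + 128 + 256 + 512, so 19^899 ≡ 19·16·8·18·2 ≡ 14 (mod 23).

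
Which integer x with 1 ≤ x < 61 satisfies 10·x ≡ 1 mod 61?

55

61 = 6·10 + 1
10 = 10·1 + 0
Back-substituting gives 10·55 ≡ 1 (mod 61).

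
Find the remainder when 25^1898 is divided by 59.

By repeated squaring mod 59: 25^1≡25, 25^2≡35, 25^4≡45, 25^8≡19, 25^16≡7, 25^32≡49, 25^64≡41, 25^128≡29, 25^256≡15, 25^512≡48, 25^1024≡3.
Since 1898 = 2 + 8 + 32 + 64 + 256 + 512 + 1024 in binary, 25^1898 ≡ 35·19·49·41·15·48·3 ≡ 17 (mod 59).

17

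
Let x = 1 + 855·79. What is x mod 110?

6

855·79 = 67545.
Dividing 67545 by 110 gives quotient 614 and remainder 5.
(1 + 5) mod 110 = 6.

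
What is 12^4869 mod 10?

Powers of 2 mod 10 repeat with period 4: 2, 4, 8, 6.
4869 mod 4 = 1, so the last digit matches 2^1 = 2.

2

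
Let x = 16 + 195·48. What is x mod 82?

195·48 = 9360.
Dividing 9360 by 82 gives quotient 114 and remainder 12.
(16 + 12) mod 82 = 28.

28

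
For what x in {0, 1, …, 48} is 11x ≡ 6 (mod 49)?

11⁻¹ ≡ 9 (mod 49) because 11·9 = 99 = 2·49 + 1.
So x ≡ 9·6 = 54 ≡ 5 (mod 49).
Check: 11·5 = 55 = 1·49 + 6.

5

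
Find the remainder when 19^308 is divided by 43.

36

Square-and-reduce mod 43: 19^1≡19, 19^2≡17, 19^4≡31, 19^8≡15, 19^16≡10, 19^32≡14, 19^64≡24, 19^128≡17, 19^256≡31.
308 = 4 + 16 + 32 + 256, so 19^308 ≡ 31·10·14·31 ≡ 36 (mod 43).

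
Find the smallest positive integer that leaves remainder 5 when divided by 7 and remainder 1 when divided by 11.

x ≡ 5 (mod 7) gives x ∈ {5, 12}.
The first of these with x mod 11 = 1 is 12.

12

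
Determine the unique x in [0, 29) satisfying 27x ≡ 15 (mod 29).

27⁻¹ ≡ 14 (mod 29) because 27·14 = 378 = 13·29 + 1.
Multiplying both sides by 14: x ≡ 14·15 = 210 ≡ 7 (mod 29).
Check: 27·7 = 189 = 6·29 + 15.

7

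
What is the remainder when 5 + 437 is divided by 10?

2

437 mod 10 = 7 (since 43·10 = 430).
(5 + 7) mod 10 = 2.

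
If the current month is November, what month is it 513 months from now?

August

513 − 42·12 = 9, so 513 ≡ 9 (mod 12).
November + 9 months → August.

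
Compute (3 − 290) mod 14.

290 = 20·14 + 10, so 290 mod 14 = 10.
(3 − 10) mod 14 = 7.

7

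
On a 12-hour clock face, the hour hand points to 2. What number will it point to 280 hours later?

280 mod 12 = 4 (since 23·12 = 276).
2 + 4 → 6 on a 12-hour dial.

6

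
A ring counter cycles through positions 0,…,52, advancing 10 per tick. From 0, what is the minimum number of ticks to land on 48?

10⁻¹ ≡ 16 (mod 53) because 10·16 = 160 = 3·53 + 1.
So x ≡ 16·48 = 768 ≡ 26 (mod 53).

26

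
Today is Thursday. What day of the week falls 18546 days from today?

18546 = 2649·7 + 3, so 18546 mod 7 = 3.
Thursday + 3 days → Sunday.

Sunday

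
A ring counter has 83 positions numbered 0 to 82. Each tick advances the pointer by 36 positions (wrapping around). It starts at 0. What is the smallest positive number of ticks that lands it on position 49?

59

The inverse of 36 mod 83 is 30 (since 36·30 = 1080 ≡ 1).
So x ≡ 30·49 = 1470 ≡ 59 (mod 83).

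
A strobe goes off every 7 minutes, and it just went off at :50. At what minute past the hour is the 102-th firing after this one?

102·7 = 714.
714 − 11·60 = 54, so 714 ≡ 54 (mod 60).
(50 + 54) mod 60 = 44.

44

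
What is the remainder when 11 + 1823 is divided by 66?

Dividing 1823 by 66 gives quotient 27 and remainder 41.
(11 + 41) mod 66 = 52.

52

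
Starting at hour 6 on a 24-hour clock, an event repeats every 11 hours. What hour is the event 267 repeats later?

267·11 = 2937.
Dividing 2937 by 24 gives quotient 122 and remainder 9.
(6 + 9) mod 24 = 15.

15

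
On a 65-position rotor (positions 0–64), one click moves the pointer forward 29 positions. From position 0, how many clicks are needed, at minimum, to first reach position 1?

65 = 2·29 + 7
29 = 4·7 + 1
7 = 7·1 + 0
Back-substituting gives 29·9 ≡ 1 (mod 65).

9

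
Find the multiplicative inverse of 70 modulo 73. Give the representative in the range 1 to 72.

24

70·24 = 1680 = 23·73 + 1, so 70⁻¹ ≡ 24 (mod 73).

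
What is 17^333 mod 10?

Last digits of 7^n: 7, 9, 3, 1 (period 4).
333 leaves remainder 1 on division by 4, so 17^333 ends in 7.

7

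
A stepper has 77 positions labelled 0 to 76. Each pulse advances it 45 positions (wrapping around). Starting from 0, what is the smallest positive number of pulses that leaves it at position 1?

77 = 1·45 + 32
45 = 1·32 + 13
32 = 2·13 + 6
13 = 2·6 + 1
6 = 6·1 + 0
Back-substituting gives 45·12 ≡ 1 (mod 77).

12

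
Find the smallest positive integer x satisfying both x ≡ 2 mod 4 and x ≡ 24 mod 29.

82

Since 29·1 ≡ 1 (mod 4), take x = 24 + 29·((2−24)·1 mod 4) = 24 + 29·2 = 82.
Check: 82 mod 4 = 2, 82 mod 29 = 24.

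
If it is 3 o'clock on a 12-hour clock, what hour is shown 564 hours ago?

564 = 47·12 + 0, so 564 mod 12 = 0.
3 − 0 → 3 on a 12-hour dial.

3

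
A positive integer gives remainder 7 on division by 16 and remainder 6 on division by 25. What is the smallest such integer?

231

Since 25·9 ≡ 1 (mod 16), take x = 6 + 25·((7−6)·9 mod 16) = 6 + 25·9 = 231.
Check: 231 mod 16 = 7, 231 mod 25 = 6.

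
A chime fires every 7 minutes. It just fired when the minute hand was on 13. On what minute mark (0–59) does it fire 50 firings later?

3

50·7 = 350.
Dividing 350 by 60 gives quotient 5 and remainder 50.
(13 + 50) mod 60 = 3.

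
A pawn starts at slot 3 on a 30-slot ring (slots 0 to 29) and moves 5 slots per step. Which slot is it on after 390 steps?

390·5 = 1950.
Dividing 1950 by 30 gives quotient 65 and remainder 0.
(3 + 0) mod 30 = 3.

3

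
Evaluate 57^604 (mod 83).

Square-and-reduce mod 83: 57^1≡57, 57^2≡12, 57^4≡61, 57^8≡69, 57^16≡30, 57^32≡70, 57^64≡3, 57^128≡9, 57^256≡81, 57^512≡4.
604 = 4 + 8 + 16 + 64 + 512, so 57^604 ≡ 61·69·30·3·4 ≡ 75 (mod 83).

75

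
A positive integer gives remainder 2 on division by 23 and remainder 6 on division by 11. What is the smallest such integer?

Since 11·21 ≡ 1 (mod 23), take x = 6 + 11·((2−6)·21 mod 23) = 6 + 11·8 = 94.
Check: 94 mod 23 = 2, 94 mod 11 = 6.

94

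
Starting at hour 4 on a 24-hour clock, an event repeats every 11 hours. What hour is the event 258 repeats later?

10

258·11 = 2838.
2838 mod 24 = 6 (since 118·24 = 2832).
(4 + 6) mod 24 = 10.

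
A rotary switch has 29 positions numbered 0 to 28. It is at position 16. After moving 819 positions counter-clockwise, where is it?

9

819 = 28·29 + 7, so 819 mod 29 = 7.
(16 − 7) mod 29 = 9.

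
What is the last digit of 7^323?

3

Powers of 7 mod 10 repeat with period 4: 7, 9, 3, 1.
323 leaves remainder 3 on division by 4, so 7^323 ends in 3.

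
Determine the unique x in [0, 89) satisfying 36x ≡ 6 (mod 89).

15

The inverse of 36 mod 89 is 47 (since 36·47 = 1692 ≡ 1).
Multiplying both sides by 47: x ≡ 47·6 = 282 ≡ 15 (mod 89).
Check: 36·15 = 540 = 6·89 + 6.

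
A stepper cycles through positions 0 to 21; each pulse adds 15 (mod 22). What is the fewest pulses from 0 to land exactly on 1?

3

15·3 = 45 = 2·22 + 1, so 15⁻¹ ≡ 3 (mod 22).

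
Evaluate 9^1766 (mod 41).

40

By repeated squaring mod 41: 9^1≡9, 9^2≡40, 9^4≡1, 9^8≡1, 9^16≡1, 9^32≡1, 9^64≡1, 9^128≡1, 9^256≡1, 9^512≡1, 9^1024≡1.
Since 1766 = 2 + 4 + 32 + 64 + 128 + 512 + 1024 in binary, 9^1766 ≡ 40·1·1·1·1·1·1 ≡ 40 (mod 41).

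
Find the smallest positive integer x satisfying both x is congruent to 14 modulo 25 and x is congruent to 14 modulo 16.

Since 16·11 ≡ 1 (mod 25), take x = 14 + 16·((14−14)·11 mod 25) = 14 + 16·0 = 14.
Check: 14 mod 25 = 14, 14 mod 16 = 14.

14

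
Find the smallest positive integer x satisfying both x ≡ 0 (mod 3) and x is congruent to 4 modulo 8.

Since 8·2 ≡ 1 (mod 3), take x = 4 + 8·((0−4)·2 mod 3) = 4 + 8·1 = 12.
Check: 12 mod 3 = 0, 12 mod 8 = 4.

12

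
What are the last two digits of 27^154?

09

Successive squares of 27 mod 100: 27^1≡27, 27^2≡29, 27^4≡41, 27^8≡81, 27^16≡61, 27^32≡21, 27^64≡41, 27^128≡81.
154 = 2 + 8 + 16 + 128, so 27^154 ≡ 29·81·61·81 ≡ 9 (mod 100).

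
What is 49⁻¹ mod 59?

59 = 1·49 + 10
49 = 4·10 + 9
10 = 1·9 + 1
9 = 9·1 + 0
Back-substituting gives 49·53 ≡ 1 (mod 59).

53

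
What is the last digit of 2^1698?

4

Last digits of 2^n: 2, 4, 8, 6 (period 4).
1698 mod 4 = 2, so the last digit matches 2^2 = 4.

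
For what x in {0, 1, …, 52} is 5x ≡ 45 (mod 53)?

The inverse of 5 mod 53 is 32 (since 5·32 = 160 ≡ 1).
So x ≡ 32·45 = 1440 ≡ 9 (mod 53).
Check: 5·9 = 45 = 0·53 + 45.

9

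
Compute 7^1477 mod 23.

21

Successive squares of 7 mod 23: 7^1≡7, 7^2≡3, 7^4≡9, 7^8≡12, 7^16≡6, 7^32≡13, 7^64≡8, 7^128≡18, 7^256≡2, 7^512≡4, 7^1024≡16.
Since 1477 = 1 + 4 + 64 + 128 + 256 + 1024 in binary, 7^1477 ≡ 7·9·8·18·2·16 ≡ 21 (mod 23).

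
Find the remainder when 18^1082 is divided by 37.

By repeated squaring mod 37: 18^1≡18, 18^2≡28, 18^4≡7, 18^8≡12, 18^16≡33, 18^32≡16, 18^64≡34, 18^128≡9, 18^256≡7, 18^512≡12, 18^1024≡33.
1082 = 2 + 8 + 16 + 32 + 1024, so 18^1082 ≡ 28·12·33·16·33 ≡ 28 (mod 37).

28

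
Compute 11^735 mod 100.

51

Successive squares of 11 mod 100: 11^1≡11, 11^2≡21, 11^4≡41, 11^8≡81, 11^16≡61, 11^32≡21, 11^64≡41, 11^128≡81, 11^256≡61, 11^512≡21.
Since 735 = 1 + 2 + 4 + 8 + 16 + 64 + 128 + 512 in binary, 11^735 ≡ 11·21·41·81·61·41·81·21 ≡ 51 (mod 100).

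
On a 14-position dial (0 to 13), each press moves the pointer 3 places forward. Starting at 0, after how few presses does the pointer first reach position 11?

13

The inverse of 3 mod 14 is 5 (since 3·5 = 15 ≡ 1).
Multiplying both sides by 5: x ≡ 5·11 = 55 ≡ 13 (mod 14).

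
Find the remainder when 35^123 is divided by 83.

82

By repeated squaring mod 83: 35^1≡35, 35^2≡63, 35^4≡68, 35^8≡59, 35^16≡78, 35^32≡25, 35^64≡44.
Since 123 = 1 + 2 + 8 + 16 + 32 + 64 in binary, 35^123 ≡ 35·63·59·78·25·44 ≡ 82 (mod 83).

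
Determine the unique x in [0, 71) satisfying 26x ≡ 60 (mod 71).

46

26⁻¹ ≡ 41 (mod 71) because 26·41 = 1066 = 15·71 + 1.
Multiplying both sides by 41: x ≡ 41·60 = 2460 ≡ 46 (mod 71).
Check: 26·46 = 1196 = 16·71 + 60.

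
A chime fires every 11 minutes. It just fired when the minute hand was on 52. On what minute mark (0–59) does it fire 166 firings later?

166·11 = 1826.
1826 − 30·60 = 26, so 1826 ≡ 26 (mod 60).
(52 + 26) mod 60 = 18.

18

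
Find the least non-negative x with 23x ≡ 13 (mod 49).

24

23⁻¹ ≡ 32 (mod 49) because 23·32 = 736 = 15·49 + 1.
Multiplying both sides by 32: x ≡ 32·13 = 416 ≡ 24 (mod 49).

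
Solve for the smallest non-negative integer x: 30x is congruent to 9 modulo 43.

30⁻¹ ≡ 33 (mod 43) because 30·33 = 990 = 23·43 + 1.
So x ≡ 33·9 = 297 ≡ 39 (mod 43).

39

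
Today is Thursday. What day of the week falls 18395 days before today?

18395 = 2627·7 + 6, so 18395 mod 7 = 6.
Thursday − 6 days → Friday.

Friday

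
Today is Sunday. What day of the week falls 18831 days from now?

Dividing 18831 by 7 gives quotient 2690 and remainder 1.
Sunday + 1 day → Monday.

Monday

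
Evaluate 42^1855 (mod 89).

Successive squares of 42 mod 89: 42^1≡42, 42^2≡73, 42^4≡78, 42^8≡32, 42^16≡45, 42^32≡67, 42^64≡39, 42^128≡8, 42^256≡64, 42^512≡2, 42^1024≡4.
1855 = 1 + 2 + 4 + 8 + 16 + 32 + 256 + 512 + 1024, so 42^1855 ≡ 42·73·78·32·45·67·64·2·4 ≡ 5 (mod 89).

5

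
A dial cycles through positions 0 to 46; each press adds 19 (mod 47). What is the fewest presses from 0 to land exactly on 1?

47 = 2·19 + 9
19 = 2·9 + 1
9 = 9·1 + 0
Back-substituting gives 19·5 ≡ 1 (mod 47).

5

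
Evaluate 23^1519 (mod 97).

Square-and-reduce mod 97: 23^1≡23, 23^2≡44, 23^4≡93, 23^8≡16, 23^16≡62, 23^32≡61, 23^64≡35, 23^128≡61, 23^256≡35, 23^512≡61, 23^1024≡35.
1519 = 1 + 2 + 4 + 8 + 32 + 64 + 128 + 256 + 1024, so 23^1519 ≡ 23·44·93·16·61·35·61·35·35 ≡ 10 (mod 97).

10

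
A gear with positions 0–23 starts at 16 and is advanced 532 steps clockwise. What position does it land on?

532 = 22·24 + 4, so 532 mod 24 = 4.
(16 + 4) mod 24 = 20.

20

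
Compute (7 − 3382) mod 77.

3382 − 43·77 = 71, so 3382 ≡ 71 (mod 77).
(7 − 71) mod 77 = 13.

13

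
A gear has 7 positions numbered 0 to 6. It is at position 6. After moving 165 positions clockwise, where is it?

3

165 = 23·7 + 4, so 165 mod 7 = 4.
(6 + 4) mod 7 = 3.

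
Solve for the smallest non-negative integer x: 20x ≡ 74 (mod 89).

The inverse of 20 mod 89 is 49 (since 20·49 = 980 ≡ 1).
Multiplying both sides by 49: x ≡ 49·74 = 3626 ≡ 66 (mod 89).
Check: 20·66 = 1320 = 14·89 + 74.

66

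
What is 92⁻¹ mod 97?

92·58 = 5336 = 55·97 + 1, so 92⁻¹ ≡ 58 (mod 97).

58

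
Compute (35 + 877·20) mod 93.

91

877·20 = 17540.
17540 − 188·93 = 56, so 17540 ≡ 56 (mod 93).
(35 + 56) mod 93 = 91.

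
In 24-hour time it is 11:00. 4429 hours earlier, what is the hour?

22

4429 = 184·24 + 13, so 4429 mod 24 = 13.
(11 − 13) mod 24 = 22.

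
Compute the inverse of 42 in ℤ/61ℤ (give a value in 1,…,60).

16

61 = 1·42 + 19
42 = 2·19 + 4
19 = 4·4 + 3
4 = 1·3 + 1
3 = 3·1 + 0
Back-substituting gives 42·16 ≡ 1 (mod 61).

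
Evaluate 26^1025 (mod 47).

40

By repeated squaring mod 47: 26^1≡26, 26^2≡18, 26^4≡42, 26^8≡25, 26^16≡14, 26^32≡8, 26^64≡17, 26^128≡7, 26^256≡2, 26^512≡4, 26^1024≡16.
Since 1025 = 1 + 1024 in binary, 26^1025 ≡ 26·16 ≡ 40 (mod 47).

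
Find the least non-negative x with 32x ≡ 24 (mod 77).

32⁻¹ ≡ 65 (mod 77) because 32·65 = 2080 = 27·77 + 1.
Multiplying both sides by 65: x ≡ 65·24 = 1560 ≡ 20 (mod 77).

20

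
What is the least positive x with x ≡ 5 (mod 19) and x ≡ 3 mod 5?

x ≡ 3 (mod 5) gives x ∈ {3, 8, 13, 18, 23, 28, 33, 38, …}.
The first of these with x mod 19 = 5 is 43.

43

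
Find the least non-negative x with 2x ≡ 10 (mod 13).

5

The inverse of 2 mod 13 is 7 (since 2·7 = 14 ≡ 1).
Multiplying both sides by 7: x ≡ 7·10 = 70 ≡ 5 (mod 13).
Check: 2·5 = 10 = 0·13 + 10.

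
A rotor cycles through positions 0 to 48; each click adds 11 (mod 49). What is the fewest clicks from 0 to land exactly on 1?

11·9 = 99 = 2·49 + 1, so 11⁻¹ ≡ 9 (mod 49).

9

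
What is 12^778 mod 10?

Powers of 2 mod 10 repeat with period 4: 2, 4, 8, 6.
778 leaves remainder 2 on division by 4, so 12^778 ends in 4.

4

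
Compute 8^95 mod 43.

32

By repeated squaring mod 43: 8^1≡8, 8^2≡21, 8^4≡11, 8^8≡35, 8^16≡21, 8^32≡11, 8^64≡35.
Since 95 = 1 + 2 + 4 + 8 + 16 + 64 in binary, 8^95 ≡ 8·21·11·35·21·35 ≡ 32 (mod 43).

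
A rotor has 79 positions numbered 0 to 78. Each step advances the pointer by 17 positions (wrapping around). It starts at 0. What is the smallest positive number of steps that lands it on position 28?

76

17⁻¹ ≡ 14 (mod 79) because 17·14 = 238 = 3·79 + 1.
So x ≡ 14·28 = 392 ≡ 76 (mod 79).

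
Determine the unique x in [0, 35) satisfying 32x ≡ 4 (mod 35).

The inverse of 32 mod 35 is 23 (since 32·23 = 736 ≡ 1).
Multiplying both sides by 23: x ≡ 23·4 = 92 ≡ 22 (mod 35).

22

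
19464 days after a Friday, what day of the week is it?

19464 − 2780·7 = 4, so 19464 ≡ 4 (mod 7).
Friday + 4 days → Tuesday.

Tuesday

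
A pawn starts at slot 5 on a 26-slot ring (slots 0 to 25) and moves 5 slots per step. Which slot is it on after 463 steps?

463·5 = 2315.
2315 − 89·26 = 1, so 2315 ≡ 1 (mod 26).
(5 + 1) mod 26 = 6.

6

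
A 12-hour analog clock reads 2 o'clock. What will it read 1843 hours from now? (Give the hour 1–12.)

1843 mod 12 = 7 (since 153·12 = 1836).
2 + 7 → 9 on a 12-hour dial.

9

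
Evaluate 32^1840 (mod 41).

1

Successive squares of 32 mod 41: 32^1≡32, 32^2≡40, 32^4≡1, 32^8≡1, 32^16≡1, 32^32≡1, 32^64≡1, 32^128≡1, 32^256≡1, 32^512≡1, 32^1024≡1.
1840 = 16 + 32 + 256 + 512 + 1024, so 32^1840 ≡ 1·1·1·1·1 ≡ 1 (mod 41).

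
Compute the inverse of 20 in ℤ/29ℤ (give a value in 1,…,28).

29 = 1·20 + 9
20 = 2·9 + 2
9 = 4·2 + 1
2 = 2·1 + 0
Back-substituting gives 20·16 ≡ 1 (mod 29).

16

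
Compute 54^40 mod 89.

Square-and-reduce mod 89: 54^1≡54, 54^2≡68, 54^4≡85, 54^8≡16, 54^16≡78, 54^32≡32.
40 = 8 + 32, so 54^40 ≡ 16·32 ≡ 67 (mod 89).

67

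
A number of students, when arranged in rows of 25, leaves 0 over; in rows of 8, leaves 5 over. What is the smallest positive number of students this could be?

125

x ≡ 5 (mod 8) gives x ∈ {5, 13, 21, 29, 37, 45, 53, 61, …}.
The first of these with x mod 25 = 0 is 125.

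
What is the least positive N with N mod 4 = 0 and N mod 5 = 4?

x ≡ 0 (mod 4) gives x ∈ {0, 4}.
The first of these with x mod 5 = 4 is 4.

4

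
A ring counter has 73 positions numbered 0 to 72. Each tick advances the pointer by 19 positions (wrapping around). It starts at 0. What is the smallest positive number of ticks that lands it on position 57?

3

19⁻¹ ≡ 50 (mod 73) because 19·50 = 950 = 13·73 + 1.
So x ≡ 50·57 = 2850 ≡ 3 (mod 73).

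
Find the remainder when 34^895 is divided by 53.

3

Successive squares of 34 mod 53: 34^1≡34, 34^2≡43, 34^4≡47, 34^8≡36, 34^16≡24, 34^32≡46, 34^64≡49, 34^128≡16, 34^256≡44, 34^512≡28.
Since 895 = 1 + 2 + 4 + 8 + 16 + 32 + 64 + 256 + 512 in binary, 34^895 ≡ 34·43·47·36·24·46·49·44·28 ≡ 3 (mod 53).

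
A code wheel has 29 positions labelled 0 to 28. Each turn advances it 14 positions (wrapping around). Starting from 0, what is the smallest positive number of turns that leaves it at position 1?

29 = 2·14 + 1
14 = 14·1 + 0
Back-substituting gives 14·27 ≡ 1 (mod 29).

27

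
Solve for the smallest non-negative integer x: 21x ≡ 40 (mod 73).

The inverse of 21 mod 73 is 7 (since 21·7 = 147 ≡ 1).
Multiplying both sides by 7: x ≡ 7·40 = 280 ≡ 61 (mod 73).
Check: 21·61 = 1281 = 17·73 + 40.

61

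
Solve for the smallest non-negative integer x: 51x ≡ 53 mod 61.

13

The inverse of 51 mod 61 is 6 (since 51·6 = 306 ≡ 1).
Multiplying both sides by 6: x ≡ 6·53 = 318 ≡ 13 (mod 61).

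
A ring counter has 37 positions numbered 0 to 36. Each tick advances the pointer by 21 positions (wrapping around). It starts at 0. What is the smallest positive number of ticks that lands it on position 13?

20

21⁻¹ ≡ 30 (mod 37) because 21·30 = 630 = 17·37 + 1.
So x ≡ 30·13 = 390 ≡ 20 (mod 37).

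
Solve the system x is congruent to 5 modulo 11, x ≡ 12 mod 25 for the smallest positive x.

137

x ≡ 5 (mod 11) gives x ∈ {5, 16, 27, 38, 49, 60, 71, 82, …}.
The first of these with x mod 25 = 12 is 137.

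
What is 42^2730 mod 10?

4

The units digit of 42^n cycles with period 4: 2, 4, 8, 6, …
2730 leaves remainder 2 on division by 4, so 42^2730 ends in 4.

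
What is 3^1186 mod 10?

9

The units digit of 3^n cycles with period 4: 3, 9, 7, 1, …
1186 leaves remainder 2 on division by 4, so 3^1186 ends in 9.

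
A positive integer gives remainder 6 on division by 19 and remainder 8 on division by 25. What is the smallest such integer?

158

Since 25·16 ≡ 1 (mod 19), take x = 8 + 25·((6−8)·16 mod 19) = 8 + 25·6 = 158.
Check: 158 mod 19 = 6, 158 mod 25 = 8.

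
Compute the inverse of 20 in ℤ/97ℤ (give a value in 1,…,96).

34

20·34 = 680 = 7·97 + 1, so 20⁻¹ ≡ 34 (mod 97).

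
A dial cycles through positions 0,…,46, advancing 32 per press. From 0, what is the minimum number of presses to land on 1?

25

The inverse of 32 mod 47 is 25 (since 32·25 = 800 ≡ 1).
Multiplying both sides by 25: x ≡ 25·1 = 25 ≡ 25 (mod 47).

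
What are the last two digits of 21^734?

81

Square-and-reduce mod 100: 21^1≡21, 21^2≡41, 21^4≡81, 21^8≡61, 21^16≡21, 21^32≡41, 21^64≡81, 21^128≡61, 21^256≡21, 21^512≡41.
Since 734 = 2 + 4 + 8 + 16 + 64 + 128 + 512 in binary, 21^734 ≡ 41·81·61·21·81·61·41 ≡ 81 (mod 100).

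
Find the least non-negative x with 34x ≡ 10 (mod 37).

9

The inverse of 34 mod 37 is 12 (since 34·12 = 408 ≡ 1).
Multiplying both sides by 12: x ≡ 12·10 = 120 ≡ 9 (mod 37).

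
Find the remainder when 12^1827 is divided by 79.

15

By repeated squaring mod 79: 12^1≡12, 12^2≡65, 12^4≡38, 12^8≡22, 12^16≡10, 12^32≡21, 12^64≡46, 12^128≡62, 12^256≡52, 12^512≡18, 12^1024≡8.
Since 1827 = 1 + 2 + 32 + 256 + 512 + 1024 in binary, 12^1827 ≡ 12·65·21·52·18·8 ≡ 15 (mod 79).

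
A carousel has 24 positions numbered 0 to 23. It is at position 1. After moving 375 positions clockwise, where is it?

375 = 15·24 + 15, so 375 mod 24 = 15.
(1 + 15) mod 24 = 16.

16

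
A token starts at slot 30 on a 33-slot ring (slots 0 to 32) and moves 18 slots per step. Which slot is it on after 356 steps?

356·18 = 6408.
6408 = 194·33 + 6, so 6408 mod 33 = 6.
(30 + 6) mod 33 = 3.

3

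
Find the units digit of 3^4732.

1

Powers of 3 mod 10 repeat with period 4: 3, 9, 7, 1.
4732 leaves remainder 0 on division by 4, so 3^4732 ends in 1.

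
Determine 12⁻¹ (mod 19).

8

12·8 = 96 = 5·19 + 1, so 12⁻¹ ≡ 8 (mod 19).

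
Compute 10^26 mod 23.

By repeated squaring mod 23: 10^1≡10, 10^2≡8, 10^4≡18, 10^8≡2, 10^16≡4.
26 = 2 + 8 + 16, so 10^26 ≡ 8·2·4 ≡ 18 (mod 23).

18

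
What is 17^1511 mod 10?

3

Powers of 7 mod 10 repeat with period 4: 7, 9, 3, 1.
1511 mod 4 = 3, so the last digit matches 7^3 = 3.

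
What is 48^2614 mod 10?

4

Last digits of 8^n: 8, 4, 2, 6 (period 4).
2614 leaves remainder 2 on division by 4, so 48^2614 ends in 4.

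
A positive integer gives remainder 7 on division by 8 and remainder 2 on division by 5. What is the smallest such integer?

Since 5·5 ≡ 1 (mod 8), take x = 2 + 5·((7−2)·5 mod 8) = 2 + 5·1 = 7.
Check: 7 mod 8 = 7, 7 mod 5 = 2.

7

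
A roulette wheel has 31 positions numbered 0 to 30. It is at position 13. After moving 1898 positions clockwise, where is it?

20

Dividing 1898 by 31 gives quotient 61 and remainder 7.
(13 + 7) mod 31 = 20.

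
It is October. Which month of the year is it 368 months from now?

June

368 − 30·12 = 8, so 368 ≡ 8 (mod 12).
October + 8 months → June.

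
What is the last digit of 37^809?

7

Last digits of 7^n: 7, 9, 3, 1 (period 4).
809 leaves remainder 1 on division by 4, so 37^809 ends in 7.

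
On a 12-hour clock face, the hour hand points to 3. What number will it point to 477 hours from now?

477 − 39·12 = 9, so 477 ≡ 9 (mod 12).
3 + 9 → 12 on a 12-hour dial.

12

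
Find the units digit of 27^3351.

3

Last digits of 7^n: 7, 9, 3, 1 (period 4).
3351 mod 4 = 3, so the last digit matches 7^3 = 3.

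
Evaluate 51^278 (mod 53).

Successive squares of 51 mod 53: 51^1≡51, 51^2≡4, 51^4≡16, 51^8≡44, 51^16≡28, 51^32≡42, 51^64≡15, 51^128≡13, 51^256≡10.
278 = 2 + 4 + 16 + 256, so 51^278 ≡ 4·16·28·10 ≡ 6 (mod 53).

6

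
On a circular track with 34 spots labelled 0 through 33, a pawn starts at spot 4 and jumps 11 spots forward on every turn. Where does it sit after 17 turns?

17·11 = 187.
187 − 5·34 = 17, so 187 ≡ 17 (mod 34).
(4 + 17) mod 34 = 21.

21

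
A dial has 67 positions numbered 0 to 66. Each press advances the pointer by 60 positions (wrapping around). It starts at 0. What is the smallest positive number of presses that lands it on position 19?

60⁻¹ ≡ 19 (mod 67) because 60·19 = 1140 = 17·67 + 1.
So x ≡ 19·19 = 361 ≡ 26 (mod 67).
Check: 60·26 = 1560 = 23·67 + 19.

26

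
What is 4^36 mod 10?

6

Last digits of 4^n: 4, 6 (period 2).
36 mod 2 = 0, so the last digit matches 4^2 = 6.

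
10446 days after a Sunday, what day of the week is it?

10446 = 1492·7 + 2, so 10446 mod 7 = 2.
Sunday + 2 days → Tuesday.

Tuesday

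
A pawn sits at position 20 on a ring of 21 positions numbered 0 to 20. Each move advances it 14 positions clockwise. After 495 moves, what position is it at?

20

495·14 = 6930.
6930 − 330·21 = 0, so 6930 ≡ 0 (mod 21).
(20 + 0) mod 21 = 20.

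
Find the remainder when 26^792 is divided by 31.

Square-and-reduce mod 31: 26^1≡26, 26^2≡25, 26^4≡5, 26^8≡25, 26^16≡5, 26^32≡25, 26^64≡5, 26^128≡25, 26^256≡5, 26^512≡25.
Since 792 = 8 + 16 + 256 + 512 in binary, 26^792 ≡ 25·5·5·25 ≡ 1 (mod 31).

1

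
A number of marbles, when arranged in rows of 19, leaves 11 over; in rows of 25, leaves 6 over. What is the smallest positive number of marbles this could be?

106

Since 25·16 ≡ 1 (mod 19), take x = 6 + 25·((11−6)·16 mod 19) = 6 + 25·4 = 106.
Check: 106 mod 19 = 11, 106 mod 25 = 6.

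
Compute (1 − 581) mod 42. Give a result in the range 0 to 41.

8

581 − 13·42 = 35, so 581 ≡ 35 (mod 42).
(1 − 35) mod 42 = 8.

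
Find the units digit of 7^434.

Last digits of 7^n: 7, 9, 3, 1 (period 4).
434 leaves remainder 2 on division by 4, so 7^434 ends in 9.

9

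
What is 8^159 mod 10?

Powers of 8 mod 10 repeat with period 4: 8, 4, 2, 6.
159 mod 4 = 3, so the last digit matches 8^3 = 2.

2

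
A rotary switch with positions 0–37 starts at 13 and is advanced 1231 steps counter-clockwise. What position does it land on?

36

1231 − 32·38 = 15, so 1231 ≡ 15 (mod 38).
(13 − 15) mod 38 = 36.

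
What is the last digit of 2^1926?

4

Powers of 2 mod 10 repeat with period 4: 2, 4, 8, 6.
1926 mod 4 = 2, so the last digit matches 2^2 = 4.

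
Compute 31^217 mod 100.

11

Square-and-reduce mod 100: 31^1≡31, 31^2≡61, 31^4≡21, 31^8≡41, 31^16≡81, 31^32≡61, 31^64≡21, 31^128≡41.
217 = 1 + 8 + 16 + 64 + 128, so 31^217 ≡ 31·41·81·21·41 ≡ 11 (mod 100).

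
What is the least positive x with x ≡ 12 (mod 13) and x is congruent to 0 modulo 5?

25

Since 5·8 ≡ 1 (mod 13), take x = 0 + 5·((12−0)·8 mod 13) = 0 + 5·5 = 25.
Check: 25 mod 13 = 12, 25 mod 5 = 0.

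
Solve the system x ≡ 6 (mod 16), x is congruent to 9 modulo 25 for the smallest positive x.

134

x ≡ 6 (mod 16) gives x ∈ {6, 22, 38, 54, 70, 86, 102, 118, …}.
The first of these with x mod 25 = 9 is 134.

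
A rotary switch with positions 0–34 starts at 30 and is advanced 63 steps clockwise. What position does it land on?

23

63 mod 35 = 28 (since 1·35 = 35).
(30 + 28) mod 35 = 23.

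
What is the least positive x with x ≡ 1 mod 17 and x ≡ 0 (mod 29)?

290

x ≡ 1 (mod 17) gives x ∈ {1, 18, 35, 52, 69, 86, 103, 120, …}.
The first of these with x mod 29 = 0 is 290.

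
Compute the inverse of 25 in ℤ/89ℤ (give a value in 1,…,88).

57

25·57 = 1425 = 16·89 + 1, so 25⁻¹ ≡ 57 (mod 89).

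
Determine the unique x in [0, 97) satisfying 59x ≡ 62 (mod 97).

29

59⁻¹ ≡ 74 (mod 97) because 59·74 = 4366 = 45·97 + 1.
So x ≡ 74·62 = 4588 ≡ 29 (mod 97).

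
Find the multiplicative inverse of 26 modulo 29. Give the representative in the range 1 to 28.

19

26·19 = 494 = 17·29 + 1, so 26⁻¹ ≡ 19 (mod 29).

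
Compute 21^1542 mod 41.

Square-and-reduce mod 41: 21^1≡21, 21^2≡31, 21^4≡18, 21^8≡37, 21^16≡16, 21^32≡10, 21^64≡18, 21^128≡37, 21^256≡16, 21^512≡10, 21^1024≡18.
1542 = 2 + 4 + 512 + 1024, so 21^1542 ≡ 31·18·10·18 ≡ 31 (mod 41).

31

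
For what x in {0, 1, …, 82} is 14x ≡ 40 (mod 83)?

74

The inverse of 14 mod 83 is 6 (since 14·6 = 84 ≡ 1).
Multiplying both sides by 6: x ≡ 6·40 = 240 ≡ 74 (mod 83).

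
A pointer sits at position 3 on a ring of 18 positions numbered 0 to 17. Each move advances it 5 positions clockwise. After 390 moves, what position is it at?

9

390·5 = 1950.
1950 mod 18 = 6 (since 108·18 = 1944).
(3 + 6) mod 18 = 9.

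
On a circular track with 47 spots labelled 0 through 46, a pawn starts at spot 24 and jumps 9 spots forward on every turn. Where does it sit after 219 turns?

21

219·9 = 1971.
1971 − 41·47 = 44, so 1971 ≡ 44 (mod 47).
(24 + 44) mod 47 = 21.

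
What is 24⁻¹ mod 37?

17

37 = 1·24 + 13
24 = 1·13 + 11
13 = 1·11 + 2
11 = 5·2 + 1
2 = 2·1 + 0
Back-substituting gives 24·17 ≡ 1 (mod 37).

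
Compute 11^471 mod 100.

Successive squares of 11 mod 100: 11^1≡11, 11^2≡21, 11^4≡41, 11^8≡81, 11^16≡61, 11^32≡21, 11^64≡41, 11^128≡81, 11^256≡61.
Since 471 = 1 + 2 + 4 + 16 + 64 + 128 + 256 in binary, 11^471 ≡ 11·21·41·61·41·81·61 ≡ 11 (mod 100).

11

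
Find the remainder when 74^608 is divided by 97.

By repeated squaring mod 97: 74^1≡74, 74^2≡44, 74^4≡93, 74^8≡16, 74^16≡62, 74^32≡61, 74^64≡35, 74^128≡61, 74^256≡35, 74^512≡61.
608 = 32 + 64 + 512, so 74^608 ≡ 61·35·61 ≡ 61 (mod 97).

61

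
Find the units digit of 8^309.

Powers of 8 mod 10 repeat with period 4: 8, 4, 2, 6.
309 mod 4 = 1, so the last digit matches 8^1 = 8.

8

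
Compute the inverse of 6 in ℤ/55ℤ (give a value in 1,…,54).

55 = 9·6 + 1
6 = 6·1 + 0
Back-substituting gives 6·46 ≡ 1 (mod 55).

46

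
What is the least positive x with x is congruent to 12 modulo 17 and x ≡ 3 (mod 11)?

80

x ≡ 3 (mod 11) gives x ∈ {3, 14, 25, 36, 47, 58, 69, 80}.
The first of these with x mod 17 = 12 is 80.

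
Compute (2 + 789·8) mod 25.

14

789·8 = 6312.
6312 = 252·25 + 12, so 6312 mod 25 = 12.
(2 + 12) mod 25 = 14.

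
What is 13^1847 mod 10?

7

Powers of 3 mod 10 repeat with period 4: 3, 9, 7, 1.
1847 leaves remainder 3 on division by 4, so 13^1847 ends in 7.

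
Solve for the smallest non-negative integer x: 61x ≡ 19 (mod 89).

61⁻¹ ≡ 54 (mod 89) because 61·54 = 3294 = 37·89 + 1.
So x ≡ 54·19 = 1026 ≡ 47 (mod 89).

47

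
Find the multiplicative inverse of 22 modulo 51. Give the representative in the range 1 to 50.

51 = 2·22 + 7
22 = 3·7 + 1
7 = 7·1 + 0
Back-substituting gives 22·7 ≡ 1 (mod 51).

7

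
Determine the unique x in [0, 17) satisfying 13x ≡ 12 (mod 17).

The inverse of 13 mod 17 is 4 (since 13·4 = 52 ≡ 1).
So x ≡ 4·12 = 48 ≡ 14 (mod 17).

14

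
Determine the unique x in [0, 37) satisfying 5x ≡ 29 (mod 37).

28

The inverse of 5 mod 37 is 15 (since 5·15 = 75 ≡ 1).
So x ≡ 15·29 = 435 ≡ 28 (mod 37).
Check: 5·28 = 140 = 3·37 + 29.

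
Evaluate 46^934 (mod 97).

85

Successive squares of 46 mod 97: 46^1≡46, 46^2≡79, 46^4≡33, 46^8≡22, 46^16≡96, 46^32≡1, 46^64≡1, 46^128≡1, 46^256≡1, 46^512≡1.
Since 934 = 2 + 4 + 32 + 128 + 256 + 512 in binary, 46^934 ≡ 79·33·1·1·1·1 ≡ 85 (mod 97).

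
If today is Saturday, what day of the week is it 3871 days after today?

Saturday

3871 − 553·7 = 0, so 3871 ≡ 0 (mod 7).
Saturday + 0 days → Saturday.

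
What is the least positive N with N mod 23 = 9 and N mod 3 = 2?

32

x ≡ 2 (mod 3) gives x ∈ {2, 5, 8, 11, 14, 17, 20, 23, …}.
The first of these with x mod 23 = 9 is 32.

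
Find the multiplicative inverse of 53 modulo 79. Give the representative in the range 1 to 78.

3

79 = 1·53 + 26
53 = 2·26 + 1
26 = 26·1 + 0
Back-substituting gives 53·3 ≡ 1 (mod 79).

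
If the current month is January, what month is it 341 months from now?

341 − 28·12 = 5, so 341 ≡ 5 (mod 12).
January + 5 months → June.

June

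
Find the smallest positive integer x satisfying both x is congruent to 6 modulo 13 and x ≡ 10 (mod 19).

x ≡ 6 (mod 13) gives x ∈ {6, 19, 32, 45, 58, 71, 84, 97, …}.
The first of these with x mod 19 = 10 is 162.

162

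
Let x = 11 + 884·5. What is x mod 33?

9

884·5 = 4420.
Dividing 4420 by 33 gives quotient 133 and remainder 31.
(11 + 31) mod 33 = 9.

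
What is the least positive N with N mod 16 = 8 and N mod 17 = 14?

x ≡ 8 (mod 16) gives x ∈ {8, 24, 40, 56, 72, 88, 104, 120, …}.
The first of these with x mod 17 = 14 is 184.

184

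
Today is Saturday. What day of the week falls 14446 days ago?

14446 − 2063·7 = 5, so 14446 ≡ 5 (mod 7).
Saturday − 5 days → Monday.

Monday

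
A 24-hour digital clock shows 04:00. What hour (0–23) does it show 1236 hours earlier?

16

1236 − 51·24 = 12, so 1236 ≡ 12 (mod 24).
(4 − 12) mod 24 = 16.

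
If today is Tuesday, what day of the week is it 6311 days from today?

Saturday

6311 mod 7 = 4 (since 901·7 = 6307).
Tuesday + 4 days → Saturday.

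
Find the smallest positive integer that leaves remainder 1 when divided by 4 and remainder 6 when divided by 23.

x ≡ 1 (mod 4) gives x ∈ {1, 5, 9, 13, 17, 21, 25, 29}.
The first of these with x mod 23 = 6 is 29.

29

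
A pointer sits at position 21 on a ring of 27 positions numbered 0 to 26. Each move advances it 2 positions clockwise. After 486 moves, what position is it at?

486·2 = 972.
972 − 36·27 = 0, so 972 ≡ 0 (mod 27).
(21 + 0) mod 27 = 21.

21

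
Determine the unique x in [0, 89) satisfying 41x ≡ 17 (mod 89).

41⁻¹ ≡ 76 (mod 89) because 41·76 = 3116 = 35·89 + 1.
So x ≡ 76·17 = 1292 ≡ 46 (mod 89).

46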